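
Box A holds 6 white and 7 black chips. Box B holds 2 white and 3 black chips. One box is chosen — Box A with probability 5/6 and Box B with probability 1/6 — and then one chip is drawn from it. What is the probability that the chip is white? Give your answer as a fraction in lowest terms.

From Box A: P(white) = 6/13.
From Box B: P(white) = 2/5.
Total probability = (5/6)(6/13) + (1/6)(2/5) = 88/195.

88/195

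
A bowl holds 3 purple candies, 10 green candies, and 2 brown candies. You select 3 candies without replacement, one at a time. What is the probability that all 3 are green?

24/91

P(every draw is green) = 10/15 × 9/14 × 8/13 = 720/2730 = 24/91.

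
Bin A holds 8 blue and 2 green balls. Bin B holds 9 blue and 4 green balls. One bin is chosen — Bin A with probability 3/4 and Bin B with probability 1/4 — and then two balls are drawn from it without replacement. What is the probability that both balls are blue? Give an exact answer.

From Bin A: P(both blue) = (8/10)(7/9) = 28/45.
From Bin B: P(both blue) = (9/13)(8/12) = 6/13.
Total probability = (3/4)(28/45) + (1/4)(6/13) = 227/390.

227/390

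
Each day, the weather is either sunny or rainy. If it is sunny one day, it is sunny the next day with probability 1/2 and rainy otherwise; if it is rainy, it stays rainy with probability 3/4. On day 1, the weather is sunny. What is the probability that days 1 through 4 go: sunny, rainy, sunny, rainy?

Day 1 is given. For each transition, use the conditional probability from the current state:
P(rainy | sunny) = 1/2; P(sunny | rainy) = 1/4; P(rainy | sunny) = 1/2.
P = 1/2 × 1/4 × 1/2 = 1/16.

1/16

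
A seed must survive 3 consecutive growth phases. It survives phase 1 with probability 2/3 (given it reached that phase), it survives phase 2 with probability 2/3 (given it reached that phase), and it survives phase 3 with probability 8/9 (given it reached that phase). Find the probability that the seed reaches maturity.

32/81

Each stage is reached only if all earlier stages succeed, so
P = 2/3 × 2/3 × 8/9 = 32/81.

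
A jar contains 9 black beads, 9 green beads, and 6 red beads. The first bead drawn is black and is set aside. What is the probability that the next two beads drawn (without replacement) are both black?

With the first bead removed, 8 black remain out of 23.
P = 8/23 × 7/22 = 56/506 = 28/253.

28/253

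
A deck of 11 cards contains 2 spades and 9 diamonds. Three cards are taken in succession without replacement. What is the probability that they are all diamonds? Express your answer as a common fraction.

28/55

P(every draw is a diamond) = 9/11 × 8/10 × 7/9 = 504/990 = 28/55.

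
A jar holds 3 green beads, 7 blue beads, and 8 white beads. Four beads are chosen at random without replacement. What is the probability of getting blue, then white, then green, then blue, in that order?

Chain rule:
P = 7/18 × 8/17 × 3/16 × 6/15 = 1008/73440 = 7/510.

7/510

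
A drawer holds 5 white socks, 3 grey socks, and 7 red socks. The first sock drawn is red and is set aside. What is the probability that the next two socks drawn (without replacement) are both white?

With the first sock removed, 5 white remain out of 14.
P = 5/14 × 4/13 = 20/182 = 10/91.

10/91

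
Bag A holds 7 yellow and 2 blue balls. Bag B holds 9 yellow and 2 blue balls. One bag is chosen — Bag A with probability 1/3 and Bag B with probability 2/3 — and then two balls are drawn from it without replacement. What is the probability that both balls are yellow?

1249/1980

From Bag A: P(both yellow) = (7/9)(6/8) = 7/12.
From Bag B: P(both yellow) = (9/11)(8/10) = 36/55.
Total probability = (1/3)(7/12) + (2/3)(36/55) = 1249/1980.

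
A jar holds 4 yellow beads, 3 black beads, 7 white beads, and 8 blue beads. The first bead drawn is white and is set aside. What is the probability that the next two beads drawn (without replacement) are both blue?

With the first bead removed, 8 blue remain out of 21.
P = 8/21 × 7/20 = 56/420 = 2/15.

2/15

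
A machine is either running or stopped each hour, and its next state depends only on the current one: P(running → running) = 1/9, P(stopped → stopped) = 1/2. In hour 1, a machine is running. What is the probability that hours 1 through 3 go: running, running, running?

1/81

Hour 1 is given. For each transition, use the conditional probability from the current state:
P(running | running) = 1/9; P(running | running) = 1/9.
P = 1/9 × 1/9 = 1/81.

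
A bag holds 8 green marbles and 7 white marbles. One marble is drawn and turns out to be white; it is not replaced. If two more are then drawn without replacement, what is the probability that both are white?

15/91

After the first draw, 6 of the remaining 14 marbles are white.
P = 6/14 × 5/13 = 30/182 = 15/91.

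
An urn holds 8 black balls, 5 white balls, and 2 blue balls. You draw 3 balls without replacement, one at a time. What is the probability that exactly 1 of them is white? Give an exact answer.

45/91

One ordering (white drawn first) has probability 5/15 × 10/14 × 9/13 = 450/2730 = 15/91.
There are C(3,1) = 3 such orderings, each equally likely, so P = 3 × 15/91 = 45/91.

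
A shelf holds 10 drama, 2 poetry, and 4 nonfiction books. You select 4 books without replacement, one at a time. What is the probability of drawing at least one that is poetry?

9/20

P(no poetry) = 14/16 × 13/15 × 12/14 × 11/13 = 24024/43680 = 11/20.
P(at least one) = 1 − 11/20 = 9/20.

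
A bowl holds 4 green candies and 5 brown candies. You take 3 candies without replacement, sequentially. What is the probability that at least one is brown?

20/21

P(no brown) = 4/9 × 3/8 × 2/7 = 24/504 = 1/21.
P(at least one) = 1 − 1/21 = 20/21.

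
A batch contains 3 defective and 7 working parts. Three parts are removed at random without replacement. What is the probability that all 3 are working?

P = 7/10 × 6/9 × 5/8 = 210/720 = 7/24.

7/24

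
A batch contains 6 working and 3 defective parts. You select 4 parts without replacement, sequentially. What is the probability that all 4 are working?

P(all working) = 6/9 × 5/8 × 4/7 × 3/6 = 360/3024 = 5/42.

5/42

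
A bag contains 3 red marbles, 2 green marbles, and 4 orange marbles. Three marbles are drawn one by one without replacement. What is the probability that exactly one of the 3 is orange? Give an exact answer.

10/21

One ordering (orange drawn first) has probability 4/9 × 5/8 × 4/7 = 80/504 = 10/63.
There are C(3,1) = 3 such orderings, each equally likely, so P = 3 × 10/63 = 10/21.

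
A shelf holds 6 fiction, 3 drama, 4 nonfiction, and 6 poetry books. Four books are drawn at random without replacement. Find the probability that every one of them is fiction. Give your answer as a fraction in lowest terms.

5/1292

P = 6/19 × 5/18 × 4/17 × 3/16 = 360/93024 = 5/1292.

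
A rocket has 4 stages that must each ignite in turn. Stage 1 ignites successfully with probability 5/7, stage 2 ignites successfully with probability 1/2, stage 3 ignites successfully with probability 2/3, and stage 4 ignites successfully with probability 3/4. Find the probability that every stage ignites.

Multiplying along the chain,
P = 5/7 × 1/2 × 2/3 × 3/4 = 30/168 = 5/28.

5/28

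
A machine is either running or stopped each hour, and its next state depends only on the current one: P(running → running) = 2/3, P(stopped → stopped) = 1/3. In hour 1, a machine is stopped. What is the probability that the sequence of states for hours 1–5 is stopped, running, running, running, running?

Hour 1 is given. For each transition, use the conditional probability from the current state:
P(running | stopped) = 2/3; P(running | running) = 2/3; P(running | running) = 2/3; P(running | running) = 2/3.
P = 2/3 × 2/3 × 2/3 × 2/3 = 16/81.

16/81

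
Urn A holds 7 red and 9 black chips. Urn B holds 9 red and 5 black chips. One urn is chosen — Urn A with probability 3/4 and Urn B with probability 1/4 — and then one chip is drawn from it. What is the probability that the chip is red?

From Urn A: P(red) = 7/16.
From Urn B: P(red) = 9/14.
Total probability = (3/4)(7/16) + (1/4)(9/14) = 219/448.

219/448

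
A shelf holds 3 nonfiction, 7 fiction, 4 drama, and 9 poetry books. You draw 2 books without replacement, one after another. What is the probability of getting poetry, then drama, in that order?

Each draw changes the counts, so multiply the conditional probabilities along the sequence:
P = 9/23 × 4/22 = 36/506 = 18/253.

18/253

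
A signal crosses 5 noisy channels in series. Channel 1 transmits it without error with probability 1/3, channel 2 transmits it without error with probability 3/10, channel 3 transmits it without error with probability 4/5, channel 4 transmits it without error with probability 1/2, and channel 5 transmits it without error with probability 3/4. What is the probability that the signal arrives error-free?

Each stage is reached only if all earlier stages succeed, so
P = 1/3 × 3/10 × 4/5 × 1/2 × 3/4 = 36/1200 = 3/100.

3/100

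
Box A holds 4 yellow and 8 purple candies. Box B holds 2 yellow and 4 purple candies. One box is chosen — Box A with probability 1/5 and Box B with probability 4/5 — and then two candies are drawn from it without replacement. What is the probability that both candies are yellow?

59/825

From Box A: P(both yellow) = (4/12)(3/11) = 1/11.
From Box B: P(both yellow) = (2/6)(1/5) = 1/15.
Total probability = (1/5)(1/11) + (4/5)(1/15) = 59/825.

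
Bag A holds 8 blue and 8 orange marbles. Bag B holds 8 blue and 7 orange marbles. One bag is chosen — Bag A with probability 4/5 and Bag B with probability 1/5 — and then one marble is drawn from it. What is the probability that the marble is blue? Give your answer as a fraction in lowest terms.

38/75

From Bag A: P(blue) = 8/16.
From Bag B: P(blue) = 8/15.
Total probability = (4/5)(8/16) + (1/5)(8/15) = 38/75.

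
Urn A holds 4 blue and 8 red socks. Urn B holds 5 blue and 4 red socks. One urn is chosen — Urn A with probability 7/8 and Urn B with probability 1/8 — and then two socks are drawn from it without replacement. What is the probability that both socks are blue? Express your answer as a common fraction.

181/1584

From Urn A: P(both blue) = (4/12)(3/11) = 1/11.
From Urn B: P(both blue) = (5/9)(4/8) = 5/18.
Total probability = (7/8)(1/11) + (1/8)(5/18) = 181/1584.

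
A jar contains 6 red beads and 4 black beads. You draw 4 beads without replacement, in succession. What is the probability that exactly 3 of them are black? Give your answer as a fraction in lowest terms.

One ordering (black drawn first) has probability 4/10 × 3/9 × 2/8 × 6/7 = 144/5040 = 1/35.
There are C(4,3) = 4 such orderings, each equally likely, so P = 4 × 1/35 = 4/35.

4/35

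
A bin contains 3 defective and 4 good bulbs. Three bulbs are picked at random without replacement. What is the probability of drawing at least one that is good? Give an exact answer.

34/35

P(no good) = 3/7 × 2/6 × 1/5 = 6/210 = 1/35.
P(at least one) = 1 − 1/35 = 34/35.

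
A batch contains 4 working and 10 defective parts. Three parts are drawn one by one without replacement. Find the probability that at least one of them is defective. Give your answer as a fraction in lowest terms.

90/91

P(no defective) = 4/14 × 3/13 × 2/12 = 24/2184 = 1/91.
P(at least one) = 1 − 1/91 = 90/91.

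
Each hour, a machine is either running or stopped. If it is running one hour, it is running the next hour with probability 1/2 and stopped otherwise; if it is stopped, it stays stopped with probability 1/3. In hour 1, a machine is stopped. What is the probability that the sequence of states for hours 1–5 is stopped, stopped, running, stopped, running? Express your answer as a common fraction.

Hour 1 is given. For each transition, use the conditional probability from the current state:
P(stopped | stopped) = 1/3; P(running | stopped) = 2/3; P(stopped | running) = 1/2; P(running | stopped) = 2/3.
P = 1/3 × 2/3 × 1/2 × 2/3 = 4/54 = 2/27.

2/27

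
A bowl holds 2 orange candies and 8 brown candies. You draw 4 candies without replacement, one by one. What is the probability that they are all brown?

1/3

P(every draw is brown) = 8/10 × 7/9 × 6/8 × 5/7 = 1680/5040 = 1/3.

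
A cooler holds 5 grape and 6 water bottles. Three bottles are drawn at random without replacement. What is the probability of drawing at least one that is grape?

P(no grape) = 6/11 × 5/10 × 4/9 = 120/990 = 4/33.
P(at least one) = 1 − 4/33 = 29/33.

29/33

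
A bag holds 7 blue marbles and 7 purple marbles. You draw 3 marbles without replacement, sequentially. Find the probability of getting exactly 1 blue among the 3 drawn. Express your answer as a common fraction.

21/52

One ordering (blue drawn first) has probability 7/14 × 7/13 × 6/12 = 294/2184 = 7/52.
There are C(3,1) = 3 such orderings, each equally likely, so P = 3 × 7/52 = 21/52.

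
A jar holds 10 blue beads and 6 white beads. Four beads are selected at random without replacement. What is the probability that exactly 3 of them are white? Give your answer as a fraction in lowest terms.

One ordering (white drawn first) has probability 6/16 × 5/15 × 4/14 × 10/13 = 1200/43680 = 5/182.
There are C(4,3) = 4 such orderings, each equally likely, so P = 4 × 5/182 = 10/91.

10/91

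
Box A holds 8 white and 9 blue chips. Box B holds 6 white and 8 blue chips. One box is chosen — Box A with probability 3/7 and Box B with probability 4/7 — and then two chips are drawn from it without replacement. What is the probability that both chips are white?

3951/21658

From Box A: P(both white) = (8/17)(7/16) = 7/34.
From Box B: P(both white) = (6/14)(5/13) = 15/91.
Total probability = (3/7)(7/34) + (4/7)(15/91) = 3951/21658.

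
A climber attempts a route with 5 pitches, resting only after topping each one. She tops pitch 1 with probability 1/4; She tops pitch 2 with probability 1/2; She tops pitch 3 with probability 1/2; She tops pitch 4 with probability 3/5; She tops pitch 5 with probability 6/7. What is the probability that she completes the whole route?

Multiplying along the chain,
P = 1/4 × 1/2 × 1/2 × 3/5 × 6/7 = 18/560 = 9/280.

9/280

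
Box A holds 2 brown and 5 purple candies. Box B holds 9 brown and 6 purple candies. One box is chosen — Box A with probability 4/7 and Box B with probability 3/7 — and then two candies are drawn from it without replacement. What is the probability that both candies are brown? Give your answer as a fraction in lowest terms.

128/735

From Box A: P(both brown) = (2/7)(1/6) = 1/21.
From Box B: P(both brown) = (9/15)(8/14) = 12/35.
Total probability = (4/7)(1/21) + (3/7)(12/35) = 128/735.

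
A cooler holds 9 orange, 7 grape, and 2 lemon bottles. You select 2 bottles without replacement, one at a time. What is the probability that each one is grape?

P(every draw is grape) = 7/18 × 6/17 = 42/306 = 7/51.

7/51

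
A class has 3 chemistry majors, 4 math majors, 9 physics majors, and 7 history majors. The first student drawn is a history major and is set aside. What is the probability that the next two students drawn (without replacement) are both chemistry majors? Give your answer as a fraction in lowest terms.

With the first student removed, 3 chemistry majors remain out of 22.
P = 3/22 × 2/21 = 6/462 = 1/77.

1/77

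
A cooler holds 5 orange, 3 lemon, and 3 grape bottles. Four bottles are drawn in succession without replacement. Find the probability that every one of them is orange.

1/66

P(every draw is orange) = 5/11 × 4/10 × 3/9 × 2/8 = 120/7920 = 1/66.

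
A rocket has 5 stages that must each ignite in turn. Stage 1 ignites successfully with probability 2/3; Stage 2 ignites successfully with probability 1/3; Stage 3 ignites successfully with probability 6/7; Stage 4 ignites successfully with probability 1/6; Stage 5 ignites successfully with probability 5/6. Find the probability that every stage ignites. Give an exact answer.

The events are sequential, so multiply the conditional probabilities:
P = 2/3 × 1/3 × 6/7 × 1/6 × 5/6 = 60/2268 = 5/189.

5/189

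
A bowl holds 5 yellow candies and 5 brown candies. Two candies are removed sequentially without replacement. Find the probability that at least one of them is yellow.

7/9

P(no yellow) = 5/10 × 4/9 = 20/90 = 2/9.
P(at least one) = 1 − 2/9 = 7/9.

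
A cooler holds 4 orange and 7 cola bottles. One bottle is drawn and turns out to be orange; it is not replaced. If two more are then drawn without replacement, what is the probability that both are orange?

1/15

After the first draw, 3 of the remaining 10 bottles are orange.
P = 3/10 × 2/9 = 6/90 = 1/15.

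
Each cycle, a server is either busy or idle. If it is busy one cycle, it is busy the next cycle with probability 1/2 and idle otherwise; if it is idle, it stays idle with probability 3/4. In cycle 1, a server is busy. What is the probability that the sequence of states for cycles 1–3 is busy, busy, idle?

1/4

Cycle 1 is given. For each transition, use the conditional probability from the current state:
P(busy | busy) = 1/2; P(idle | busy) = 1/2.
P = 1/2 × 1/2 = 1/4.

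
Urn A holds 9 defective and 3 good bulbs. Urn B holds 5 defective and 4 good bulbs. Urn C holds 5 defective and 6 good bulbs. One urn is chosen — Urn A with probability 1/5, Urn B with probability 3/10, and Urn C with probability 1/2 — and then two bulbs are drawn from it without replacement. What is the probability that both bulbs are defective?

17/60

From Urn A: P(both defective) = (9/12)(8/11) = 6/11.
From Urn B: P(both defective) = (5/9)(4/8) = 5/18.
From Urn C: P(both defective) = (5/11)(4/10) = 2/11.
Total probability = (1/5)(6/11) + (3/10)(5/18) + (1/2)(2/11) = 17/60.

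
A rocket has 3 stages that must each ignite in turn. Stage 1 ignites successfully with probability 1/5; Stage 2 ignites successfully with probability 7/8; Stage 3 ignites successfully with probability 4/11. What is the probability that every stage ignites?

7/110

The events are sequential, so multiply the conditional probabilities:
P = 1/5 × 7/8 × 4/11 = 28/440 = 7/110.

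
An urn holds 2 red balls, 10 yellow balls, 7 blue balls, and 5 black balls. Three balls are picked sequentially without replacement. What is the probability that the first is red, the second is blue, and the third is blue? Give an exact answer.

Chain rule:
P = 2/24 × 7/23 × 6/22 = 84/12144 = 7/1012.

7/1012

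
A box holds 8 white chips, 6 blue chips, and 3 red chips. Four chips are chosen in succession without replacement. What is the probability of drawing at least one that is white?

161/170

P(no white) = 9/17 × 8/16 × 7/15 × 6/14 = 3024/57120 = 9/170.
P(at least one) = 1 − 9/170 = 161/170.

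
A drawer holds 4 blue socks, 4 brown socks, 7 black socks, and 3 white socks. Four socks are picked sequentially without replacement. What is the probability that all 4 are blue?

P(all blue) = 4/18 × 3/17 × 2/16 × 1/15 = 24/73440 = 1/3060.

1/3060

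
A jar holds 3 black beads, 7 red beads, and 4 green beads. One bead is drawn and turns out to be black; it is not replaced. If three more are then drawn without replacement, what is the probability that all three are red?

After the first draw, 7 of the remaining 13 beads are red.
P = 7/13 × 6/12 × 5/11 = 210/1716 = 35/286.

35/286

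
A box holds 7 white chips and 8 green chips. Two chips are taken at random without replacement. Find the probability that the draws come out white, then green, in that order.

4/15

Multiply the probability of each draw given the previous ones:
P = 7/15 × 8/14 = 56/210 = 4/15.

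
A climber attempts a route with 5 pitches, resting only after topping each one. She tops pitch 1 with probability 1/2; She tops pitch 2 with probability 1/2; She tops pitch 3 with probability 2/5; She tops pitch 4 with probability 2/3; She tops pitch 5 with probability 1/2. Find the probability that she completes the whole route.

1/30

Multiplying along the chain,
P = 1/2 × 1/2 × 2/5 × 2/3 × 1/2 = 4/120 = 1/30.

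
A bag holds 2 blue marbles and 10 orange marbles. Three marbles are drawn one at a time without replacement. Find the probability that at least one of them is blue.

5/11

P(no blue) = 10/12 × 9/11 × 8/10 = 720/1320 = 6/11.
P(at least one) = 1 − 6/11 = 5/11.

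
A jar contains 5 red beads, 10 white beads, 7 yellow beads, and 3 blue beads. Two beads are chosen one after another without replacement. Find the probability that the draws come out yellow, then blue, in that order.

Each draw changes the counts, so multiply the conditional probabilities along the sequence:
P = 7/25 × 3/24 = 21/600 = 7/200.

7/200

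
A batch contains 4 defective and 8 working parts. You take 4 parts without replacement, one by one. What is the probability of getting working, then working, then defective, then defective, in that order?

Chain rule:
P = 8/12 × 7/11 × 4/10 × 3/9 = 672/11880 = 28/495.

28/495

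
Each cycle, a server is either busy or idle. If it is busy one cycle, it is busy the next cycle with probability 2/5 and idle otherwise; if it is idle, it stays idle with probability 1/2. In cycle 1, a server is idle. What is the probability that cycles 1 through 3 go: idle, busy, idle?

Cycle 1 is given. For each transition, use the conditional probability from the current state:
P(busy | idle) = 1/2; P(idle | busy) = 3/5.
P = 1/2 × 3/5 = 3/10.

3/10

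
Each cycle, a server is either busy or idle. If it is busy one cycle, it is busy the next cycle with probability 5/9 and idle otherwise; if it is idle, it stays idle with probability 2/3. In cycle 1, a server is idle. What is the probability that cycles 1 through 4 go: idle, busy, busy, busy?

25/243

Cycle 1 is given. For each transition, use the conditional probability from the current state:
P(busy | idle) = 1/3; P(busy | busy) = 5/9; P(busy | busy) = 5/9.
P = 1/3 × 5/9 × 5/9 = 25/243.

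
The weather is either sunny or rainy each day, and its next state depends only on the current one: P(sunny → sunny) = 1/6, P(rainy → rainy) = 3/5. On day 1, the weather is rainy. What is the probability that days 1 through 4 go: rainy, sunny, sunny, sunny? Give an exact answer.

Day 1 is given. For each transition, use the conditional probability from the current state:
P(sunny | rainy) = 2/5; P(sunny | sunny) = 1/6; P(sunny | sunny) = 1/6.
P = 2/5 × 1/6 × 1/6 = 2/180 = 1/90.

1/90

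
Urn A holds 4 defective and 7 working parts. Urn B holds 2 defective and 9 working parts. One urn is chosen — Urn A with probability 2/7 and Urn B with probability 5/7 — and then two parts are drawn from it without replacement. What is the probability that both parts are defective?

From Urn A: P(both defective) = (4/11)(3/10) = 6/55.
From Urn B: P(both defective) = (2/11)(1/10) = 1/55.
Total probability = (2/7)(6/55) + (5/7)(1/55) = 17/385.

17/385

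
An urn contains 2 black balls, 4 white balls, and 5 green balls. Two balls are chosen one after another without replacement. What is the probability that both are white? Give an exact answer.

6/55

P = 4/11 × 3/10 = 12/110 = 6/55.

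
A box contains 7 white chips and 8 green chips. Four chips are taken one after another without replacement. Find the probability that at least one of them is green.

38/39

P(no green) = 7/15 × 6/14 × 5/13 × 4/12 = 840/32760 = 1/39.
P(at least one) = 1 − 1/39 = 38/39.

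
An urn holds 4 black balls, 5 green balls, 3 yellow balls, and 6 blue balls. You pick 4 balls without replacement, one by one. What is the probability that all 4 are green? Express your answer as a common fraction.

1/612

P(all green) = 5/18 × 4/17 × 3/16 × 2/15 = 120/73440 = 1/612.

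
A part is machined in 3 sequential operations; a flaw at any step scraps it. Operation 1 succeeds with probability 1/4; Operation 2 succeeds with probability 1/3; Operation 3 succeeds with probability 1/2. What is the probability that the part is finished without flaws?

Each stage is reached only if all earlier stages succeed, so
P = 1/4 × 1/3 × 1/2 = 1/24.

1/24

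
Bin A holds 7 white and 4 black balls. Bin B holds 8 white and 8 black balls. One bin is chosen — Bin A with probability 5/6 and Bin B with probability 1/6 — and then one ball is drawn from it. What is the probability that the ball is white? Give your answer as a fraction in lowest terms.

From Bin A: P(white) = 7/11.
From Bin B: P(white) = 8/16.
Total probability = (5/6)(7/11) + (1/6)(8/16) = 27/44.

27/44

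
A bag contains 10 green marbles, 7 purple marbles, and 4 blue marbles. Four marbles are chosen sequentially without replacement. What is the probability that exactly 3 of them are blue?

68/5985

One ordering (blue drawn first) has probability 4/21 × 3/20 × 2/19 × 17/18 = 408/143640 = 17/5985.
There are C(4,3) = 4 such orderings, each equally likely, so P = 4 × 17/5985 = 68/5985.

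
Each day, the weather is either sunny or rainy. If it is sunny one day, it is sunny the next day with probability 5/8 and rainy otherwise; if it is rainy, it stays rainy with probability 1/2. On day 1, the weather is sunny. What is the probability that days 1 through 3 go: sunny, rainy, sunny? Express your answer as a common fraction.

3/16

Day 1 is given. For each transition, use the conditional probability from the current state:
P(rainy | sunny) = 3/8; P(sunny | rainy) = 1/2.
P = 3/8 × 1/2 = 3/16.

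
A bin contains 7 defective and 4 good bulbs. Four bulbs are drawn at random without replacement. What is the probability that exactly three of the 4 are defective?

14/33

One ordering (defective drawn first) has probability 7/11 × 6/10 × 5/9 × 4/8 = 840/7920 = 7/66.
There are C(4,3) = 4 such orderings, each equally likely, so P = 4 × 7/66 = 14/33.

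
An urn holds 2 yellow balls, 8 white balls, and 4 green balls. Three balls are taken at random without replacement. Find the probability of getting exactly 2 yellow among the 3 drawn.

One ordering (yellow drawn first) has probability 2/14 × 1/13 × 12/12 = 24/2184 = 1/91.
There are C(3,2) = 3 such orderings, each equally likely, so P = 3 × 1/91 = 3/91.

3/91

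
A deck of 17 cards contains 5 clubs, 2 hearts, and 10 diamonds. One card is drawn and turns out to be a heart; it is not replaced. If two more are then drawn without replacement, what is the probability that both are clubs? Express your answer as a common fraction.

1/12

After the first draw, 5 of the remaining 16 cards are clubs.
P = 5/16 × 4/15 = 20/240 = 1/12.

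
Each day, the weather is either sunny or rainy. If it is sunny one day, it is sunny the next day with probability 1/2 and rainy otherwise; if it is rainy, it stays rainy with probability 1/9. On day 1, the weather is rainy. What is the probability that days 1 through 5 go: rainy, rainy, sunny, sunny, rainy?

Day 1 is given. For each transition, use the conditional probability from the current state:
P(rainy | rainy) = 1/9; P(sunny | rainy) = 8/9; P(sunny | sunny) = 1/2; P(rainy | sunny) = 1/2.
P = 1/9 × 8/9 × 1/2 × 1/2 = 8/324 = 2/81.

2/81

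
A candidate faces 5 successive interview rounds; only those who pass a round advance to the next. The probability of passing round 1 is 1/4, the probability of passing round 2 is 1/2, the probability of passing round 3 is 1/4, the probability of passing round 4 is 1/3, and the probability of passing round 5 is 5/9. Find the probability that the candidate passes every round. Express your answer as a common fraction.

5/864

Each stage is reached only if all earlier stages succeed, so
P = 1/4 × 1/2 × 1/4 × 1/3 × 5/9 = 5/864.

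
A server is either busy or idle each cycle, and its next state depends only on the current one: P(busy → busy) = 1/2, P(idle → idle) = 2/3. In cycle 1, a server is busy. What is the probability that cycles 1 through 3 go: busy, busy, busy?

1/4

Cycle 1 is given. For each transition, use the conditional probability from the current state:
P(busy | busy) = 1/2; P(busy | busy) = 1/2.
P = 1/2 × 1/2 = 1/4.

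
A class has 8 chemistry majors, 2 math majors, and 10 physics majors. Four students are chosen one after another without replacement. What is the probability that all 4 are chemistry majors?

14/969

P(every draw is a chemistry major) = 8/20 × 7/19 × 6/18 × 5/17 = 1680/116280 = 14/969.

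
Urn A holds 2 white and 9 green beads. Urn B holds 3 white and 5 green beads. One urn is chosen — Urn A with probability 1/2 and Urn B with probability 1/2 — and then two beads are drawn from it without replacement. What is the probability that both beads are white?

193/3080

From Urn A: P(both white) = (2/11)(1/10) = 1/55.
From Urn B: P(both white) = (3/8)(2/7) = 3/28.
Total probability = (1/2)(1/55) + (1/2)(3/28) = 193/3080.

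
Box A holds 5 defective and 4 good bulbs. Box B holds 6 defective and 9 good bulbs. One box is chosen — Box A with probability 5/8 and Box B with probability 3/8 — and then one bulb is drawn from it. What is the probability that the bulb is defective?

179/360

From Box A: P(defective) = 5/9.
From Box B: P(defective) = 6/15.
Total probability = (5/8)(5/9) + (3/8)(6/15) = 179/360.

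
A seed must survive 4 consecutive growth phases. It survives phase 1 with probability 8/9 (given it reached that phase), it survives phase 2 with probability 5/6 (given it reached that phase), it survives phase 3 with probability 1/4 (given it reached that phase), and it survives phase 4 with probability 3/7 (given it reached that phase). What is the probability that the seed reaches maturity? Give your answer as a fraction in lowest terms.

5/63

Multiplying along the chain,
P = 8/9 × 5/6 × 1/4 × 3/7 = 120/1512 = 5/63.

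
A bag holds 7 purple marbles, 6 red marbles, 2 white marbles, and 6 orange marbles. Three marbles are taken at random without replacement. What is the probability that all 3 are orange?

2/133

P(all orange) = 6/21 × 5/20 × 4/19 = 120/7980 = 2/133.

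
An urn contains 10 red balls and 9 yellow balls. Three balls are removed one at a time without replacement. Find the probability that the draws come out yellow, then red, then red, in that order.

Each draw changes the counts, so multiply the conditional probabilities along the sequence:
P = 9/19 × 10/18 × 9/17 = 810/5814 = 45/323.

45/323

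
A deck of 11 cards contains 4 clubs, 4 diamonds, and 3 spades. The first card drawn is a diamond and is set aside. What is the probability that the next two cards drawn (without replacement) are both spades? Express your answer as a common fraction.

1/15

After the first draw, 3 of the remaining 10 cards are spades.
P = 3/10 × 2/9 = 6/90 = 1/15.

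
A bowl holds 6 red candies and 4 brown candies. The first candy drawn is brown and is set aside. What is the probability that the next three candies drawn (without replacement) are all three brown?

1/84

After the first draw, 3 of the remaining 9 candies are brown.
P = 3/9 × 2/8 × 1/7 = 6/504 = 1/84.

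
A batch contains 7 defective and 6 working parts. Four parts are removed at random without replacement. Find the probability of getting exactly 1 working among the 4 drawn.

One ordering (working drawn first) has probability 6/13 × 7/12 × 6/11 × 5/10 = 1260/17160 = 21/286.
There are C(4,1) = 4 such orderings, each equally likely, so P = 4 × 21/286 = 42/143.

42/143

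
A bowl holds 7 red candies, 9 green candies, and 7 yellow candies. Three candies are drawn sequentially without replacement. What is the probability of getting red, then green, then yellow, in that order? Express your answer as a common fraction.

21/506

Chain rule:
P = 7/23 × 9/22 × 7/21 = 441/10626 = 21/506.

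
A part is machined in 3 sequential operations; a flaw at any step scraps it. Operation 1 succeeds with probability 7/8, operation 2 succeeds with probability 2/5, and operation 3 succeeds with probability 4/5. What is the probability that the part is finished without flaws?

The events are sequential, so multiply the conditional probabilities:
P = 7/8 × 2/5 × 4/5 = 56/200 = 7/25.

7/25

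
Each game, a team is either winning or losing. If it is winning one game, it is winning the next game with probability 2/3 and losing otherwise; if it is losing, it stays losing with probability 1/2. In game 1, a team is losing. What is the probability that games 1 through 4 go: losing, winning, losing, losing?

Game 1 is given. For each transition, use the conditional probability from the current state:
P(winning | losing) = 1/2; P(losing | winning) = 1/3; P(losing | losing) = 1/2.
P = 1/2 × 1/3 × 1/2 = 1/12.

1/12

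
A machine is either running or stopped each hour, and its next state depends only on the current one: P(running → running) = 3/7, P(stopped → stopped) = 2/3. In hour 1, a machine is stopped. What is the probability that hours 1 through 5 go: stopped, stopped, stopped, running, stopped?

Hour 1 is given. For each transition, use the conditional probability from the current state:
P(stopped | stopped) = 2/3; P(stopped | stopped) = 2/3; P(running | stopped) = 1/3; P(stopped | running) = 4/7.
P = 2/3 × 2/3 × 1/3 × 4/7 = 16/189.

16/189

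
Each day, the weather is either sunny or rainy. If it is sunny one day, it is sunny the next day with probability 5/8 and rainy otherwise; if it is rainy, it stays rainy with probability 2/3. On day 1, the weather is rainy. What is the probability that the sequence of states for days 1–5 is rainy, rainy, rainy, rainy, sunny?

Day 1 is given. For each transition, use the conditional probability from the current state:
P(rainy | rainy) = 2/3; P(rainy | rainy) = 2/3; P(rainy | rainy) = 2/3; P(sunny | rainy) = 1/3.
P = 2/3 × 2/3 × 2/3 × 1/3 = 8/81.

8/81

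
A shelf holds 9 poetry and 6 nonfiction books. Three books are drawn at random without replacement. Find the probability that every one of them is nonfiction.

4/91

P = 6/15 × 5/14 × 4/13 = 120/2730 = 4/91.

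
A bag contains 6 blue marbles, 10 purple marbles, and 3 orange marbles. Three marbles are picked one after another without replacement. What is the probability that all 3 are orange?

1/969

P(all orange) = 3/19 × 2/18 × 1/17 = 6/5814 = 1/969.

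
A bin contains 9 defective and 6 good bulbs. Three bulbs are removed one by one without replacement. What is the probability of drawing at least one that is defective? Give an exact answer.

P(no defective) = 6/15 × 5/14 × 4/13 = 120/2730 = 4/91.
P(at least one) = 1 − 4/91 = 87/91.

87/91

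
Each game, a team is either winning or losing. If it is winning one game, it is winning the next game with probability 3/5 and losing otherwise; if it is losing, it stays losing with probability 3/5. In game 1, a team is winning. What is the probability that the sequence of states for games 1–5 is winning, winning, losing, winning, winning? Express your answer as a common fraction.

36/625

Game 1 is given. For each transition, use the conditional probability from the current state:
P(winning | winning) = 3/5; P(losing | winning) = 2/5; P(winning | losing) = 2/5; P(winning | winning) = 3/5.
P = 3/5 × 2/5 × 2/5 × 3/5 = 36/625.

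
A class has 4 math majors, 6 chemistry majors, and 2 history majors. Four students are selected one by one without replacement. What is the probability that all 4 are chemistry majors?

P(all chemistry majors) = 6/12 × 5/11 × 4/10 × 3/9 = 360/11880 = 1/33.

1/33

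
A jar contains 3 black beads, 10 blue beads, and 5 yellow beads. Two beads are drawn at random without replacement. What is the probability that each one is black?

1/51

P(all black) = 3/18 × 2/17 = 6/306 = 1/51.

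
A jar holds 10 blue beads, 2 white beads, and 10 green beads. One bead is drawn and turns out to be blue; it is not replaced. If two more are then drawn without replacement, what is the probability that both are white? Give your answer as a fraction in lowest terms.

1/210

After the first draw, 2 of the remaining 21 beads are white.
P = 2/21 × 1/20 = 2/420 = 1/210.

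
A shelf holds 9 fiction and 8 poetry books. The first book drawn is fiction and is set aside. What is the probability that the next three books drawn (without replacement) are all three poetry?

After the first draw, 8 of the remaining 16 books are poetry.
P = 8/16 × 7/15 × 6/14 = 336/3360 = 1/10.

1/10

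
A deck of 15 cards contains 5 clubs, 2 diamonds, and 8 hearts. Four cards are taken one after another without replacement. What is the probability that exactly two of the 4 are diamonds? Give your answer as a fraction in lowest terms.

One ordering (diamonds drawn first) has probability 2/15 × 1/14 × 13/13 × 12/12 = 312/32760 = 1/105.
There are C(4,2) = 6 such orderings, each equally likely, so P = 6 × 1/105 = 2/35.

2/35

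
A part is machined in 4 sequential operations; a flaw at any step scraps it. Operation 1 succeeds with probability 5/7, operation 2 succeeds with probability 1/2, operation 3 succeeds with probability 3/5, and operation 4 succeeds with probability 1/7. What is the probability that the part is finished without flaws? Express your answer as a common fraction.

The events are sequential, so multiply the conditional probabilities:
P = 5/7 × 1/2 × 3/5 × 1/7 = 15/490 = 3/98.

3/98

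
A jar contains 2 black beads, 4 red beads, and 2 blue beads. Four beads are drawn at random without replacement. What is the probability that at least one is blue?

11/14

P(no blue) = 6/8 × 5/7 × 4/6 × 3/5 = 360/1680 = 3/14.
P(at least one) = 1 − 3/14 = 11/14.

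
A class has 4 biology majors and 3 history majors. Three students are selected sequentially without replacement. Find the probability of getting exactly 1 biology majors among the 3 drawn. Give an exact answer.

12/35

One ordering (a biology major drawn first) has probability 4/7 × 3/6 × 2/5 = 24/210 = 4/35.
There are C(3,1) = 3 such orderings, each equally likely, so P = 3 × 4/35 = 12/35.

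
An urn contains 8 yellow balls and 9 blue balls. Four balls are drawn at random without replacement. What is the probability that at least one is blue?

P(no blue) = 8/17 × 7/16 × 6/15 × 5/14 = 1680/57120 = 1/34.
P(at least one) = 1 − 1/34 = 33/34.

33/34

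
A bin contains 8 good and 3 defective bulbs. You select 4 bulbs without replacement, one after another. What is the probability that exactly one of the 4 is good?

4/165

One ordering (good drawn first) has probability 8/11 × 3/10 × 2/9 × 1/8 = 48/7920 = 1/165.
There are C(4,1) = 4 such orderings, each equally likely, so P = 4 × 1/165 = 4/165.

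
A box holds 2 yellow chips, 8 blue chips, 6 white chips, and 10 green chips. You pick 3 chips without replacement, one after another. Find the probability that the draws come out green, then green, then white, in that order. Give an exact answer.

9/260

Multiply the probability of each draw given the previous ones:
P = 10/26 × 9/25 × 6/24 = 540/15600 = 9/260.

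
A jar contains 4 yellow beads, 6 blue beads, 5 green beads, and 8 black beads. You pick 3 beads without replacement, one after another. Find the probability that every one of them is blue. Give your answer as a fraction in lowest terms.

P = 6/23 × 5/22 × 4/21 = 120/10626 = 20/1771.

20/1771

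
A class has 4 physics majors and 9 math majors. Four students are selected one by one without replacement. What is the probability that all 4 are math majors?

126/715

P = 9/13 × 8/12 × 7/11 × 6/10 = 3024/17160 = 126/715.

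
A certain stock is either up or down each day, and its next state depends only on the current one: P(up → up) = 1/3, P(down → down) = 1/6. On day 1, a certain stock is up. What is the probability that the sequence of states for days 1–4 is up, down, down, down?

Day 1 is given. For each transition, use the conditional probability from the current state:
P(down | up) = 2/3; P(down | down) = 1/6; P(down | down) = 1/6.
P = 2/3 × 1/6 × 1/6 = 2/108 = 1/54.

1/54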